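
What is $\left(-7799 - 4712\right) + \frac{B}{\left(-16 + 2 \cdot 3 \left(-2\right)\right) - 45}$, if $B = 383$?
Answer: $- \frac{913686}{73} \approx -12516.0$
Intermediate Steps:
$\left(-7799 - 4712\right) + \frac{B}{\left(-16 + 2 \cdot 3 \left(-2\right)\right) - 45} = \left(-7799 - 4712\right) + \frac{1}{\left(-16 + 2 \cdot 3 \left(-2\right)\right) - 45} \cdot 383 = -12511 + \frac{1}{\left(-16 + 6 \left(-2\right)\right) - 45} \cdot 383 = -12511 + \frac{1}{\left(-16 - 12\right) - 45} \cdot 383 = -12511 + \frac{1}{-28 - 45} \cdot 383 = -12511 + \frac{1}{-73} \cdot 383 = -12511 - \frac{383}{73} = - \frac{913686}{73}$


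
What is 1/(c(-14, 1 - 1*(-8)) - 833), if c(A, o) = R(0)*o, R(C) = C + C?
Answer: -1/833 ≈ -0.0012005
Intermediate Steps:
R(C) = 2*C
c(A, o) = 0 (c(A, o) = (2*0)*o = 0*o = 0)
1/(c(-14, 1 - 1*(-8)) - 833) = 1/(0 - 833) = 1/(-833) = -1/833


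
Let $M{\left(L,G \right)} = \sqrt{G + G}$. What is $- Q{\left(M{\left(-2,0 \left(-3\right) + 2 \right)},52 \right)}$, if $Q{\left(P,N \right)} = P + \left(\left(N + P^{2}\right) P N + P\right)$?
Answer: $-5828$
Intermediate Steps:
$M{\left(L,G \right)} = \sqrt{2} \sqrt{G}$ ($M{\left(L,G \right)} = \sqrt{2 G} = \sqrt{2} \sqrt{G}$)
$Q{\left(P,N \right)} = 2 P + N P \left(N + P^{2}\right)$ ($Q{\left(P,N \right)} = P + \left(P \left(N + P^{2}\right) N + P\right) = P + \left(N P \left(N + P^{2}\right) + P\right) = P + \left(P + N P \left(N + P^{2}\right)\right) = 2 P + N P \left(N + P^{2}\right)$)
$- Q{\left(M{\left(-2,0 \left(-3\right) + 2 \right)},52 \right)} = - \sqrt{2} \sqrt{0 \left(-3\right) + 2} \left(2 + 52^{2} + 52 \left(\sqrt{2} \sqrt{0 \left(-3\right) + 2}\right)^{2}\right) = - \sqrt{2} \sqrt{0 + 2} \left(2 + 2704 + 52 \left(\sqrt{2} \sqrt{0 + 2}\right)^{2}\right) = - \sqrt{2} \sqrt{2} \left(2 + 2704 + 52 \left(\sqrt{2} \sqrt{2}\right)^{2}\right) = - 2 \left(2 + 2704 + 52 \cdot 2^{2}\right) = - 2 \left(2 + 2704 + 52 \cdot 4\right) = - 2 \left(2 + 2704 + 208\right) = - 2 \cdot 2914 = \left(-1\right) 5828 = -5828$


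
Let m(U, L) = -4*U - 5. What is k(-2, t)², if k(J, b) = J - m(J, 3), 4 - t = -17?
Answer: 25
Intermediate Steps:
t = 21 (t = 4 - 1*(-17) = 4 + 17 = 21)
m(U, L) = -5 - 4*U
k(J, b) = 5 + 5*J (k(J, b) = J - (-5 - 4*J) = J + (5 + 4*J) = 5 + 5*J)
k(-2, t)² = (5 + 5*(-2))² = (5 - 10)² = (-5)² = 25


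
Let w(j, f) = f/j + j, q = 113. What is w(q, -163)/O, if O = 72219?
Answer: 4202/2720249 ≈ 0.0015447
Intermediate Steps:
w(j, f) = j + f/j
w(q, -163)/O = (113 - 163/113)/72219 = (113 - 163*1/113)*(1/72219) = (113 - 163/113)*(1/72219) = (12606/113)*(1/72219) = 4202/2720249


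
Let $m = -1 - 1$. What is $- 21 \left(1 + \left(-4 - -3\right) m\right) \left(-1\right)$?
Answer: $63$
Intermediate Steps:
$m = -2$ ($m = -1 - 1 = -2$)
$- 21 \left(1 + \left(-4 - -3\right) m\right) \left(-1\right) = - 21 \left(1 + \left(-4 - -3\right) \left(-2\right)\right) \left(-1\right) = - 21 \left(1 + \left(-4 + 3\right) \left(-2\right)\right) \left(-1\right) = - 21 \left(1 - -2\right) \left(-1\right) = - 21 \left(1 + 2\right) \left(-1\right) = \left(-21\right) 3 \left(-1\right) = \left(-63\right) \left(-1\right) = 63$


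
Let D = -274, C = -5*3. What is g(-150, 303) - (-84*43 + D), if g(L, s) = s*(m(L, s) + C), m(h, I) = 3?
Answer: 250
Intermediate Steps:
C = -15
g(L, s) = -12*s (g(L, s) = s*(3 - 15) = s*(-12) = -12*s)
g(-150, 303) - (-84*43 + D) = -12*303 - (-84*43 - 274) = -3636 - (-3612 - 274) = -3636 - 1*(-3886) = -3636 + 3886 = 250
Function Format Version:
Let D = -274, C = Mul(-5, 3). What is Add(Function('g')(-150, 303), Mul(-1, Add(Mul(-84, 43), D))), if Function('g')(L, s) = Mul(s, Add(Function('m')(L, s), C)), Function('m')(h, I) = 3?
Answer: 250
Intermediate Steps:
C = -15
Function('g')(L, s) = Mul(-12, s) (Function('g')(L, s) = Mul(s, Add(3, -15)) = Mul(s, -12) = Mul(-12, s))
Add(Function('g')(-150, 303), Mul(-1, Add(Mul(-84, 43), D))) = Add(Mul(-12, 303), Mul(-1, Add(Mul(-84, 43), -274))) = Add(-3636, Mul(-1, Add(-3612, -274))) = Add(-3636, Mul(-1, -3886)) = Add(-3636, 3886) = 250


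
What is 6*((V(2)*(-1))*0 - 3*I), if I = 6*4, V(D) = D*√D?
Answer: -432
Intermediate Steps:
V(D) = D^(3/2)
I = 24
6*((V(2)*(-1))*0 - 3*I) = 6*((2^(3/2)*(-1))*0 - 3*24) = 6*(((2*√2)*(-1))*0 - 72) = 6*(-2*√2*0 - 72) = 6*(0 - 72) = 6*(-72) = -432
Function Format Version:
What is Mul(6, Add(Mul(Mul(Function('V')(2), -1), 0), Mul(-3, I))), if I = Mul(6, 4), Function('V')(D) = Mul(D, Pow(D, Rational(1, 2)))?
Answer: -432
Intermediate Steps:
Function('V')(D) = Pow(D, Rational(3, 2))
I = 24
Mul(6, Add(Mul(Mul(Function('V')(2), -1), 0), Mul(-3, I))) = Mul(6, Add(Mul(Mul(Pow(2, Rational(3, 2)), -1), 0), Mul(-3, 24))) = Mul(6, Add(Mul(Mul(Mul(2, Pow(2, Rational(1, 2))), -1), 0), -72)) = Mul(6, Add(Mul(Mul(-2, Pow(2, Rational(1, 2))), 0), -72)) = Mul(6, Add(0, -72)) = Mul(6, -72) = -432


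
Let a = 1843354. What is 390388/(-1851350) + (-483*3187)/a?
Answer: -1784722607351/1706346713950 ≈ -1.0459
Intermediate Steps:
390388/(-1851350) + (-483*3187)/a = 390388/(-1851350) - 483*3187/1843354 = 390388*(-1/1851350) - 1539321*1/1843354 = -195194/925675 - 1539321/1843354 = -1784722607351/1706346713950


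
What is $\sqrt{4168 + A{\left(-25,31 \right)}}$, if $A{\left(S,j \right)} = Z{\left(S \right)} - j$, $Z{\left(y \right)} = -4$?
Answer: $\sqrt{4133} \approx 64.288$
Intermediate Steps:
$A{\left(S,j \right)} = -4 - j$
$\sqrt{4168 + A{\left(-25,31 \right)}} = \sqrt{4168 - 35} = \sqrt{4133}$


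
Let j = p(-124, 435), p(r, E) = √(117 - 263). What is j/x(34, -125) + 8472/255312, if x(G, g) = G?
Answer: 353/10638 + I*√146/34 ≈ 0.033183 + 0.35538*I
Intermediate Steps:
p(r, E) = I*√146 (p(r, E) = √(-146) = I*√146)
j = I*√146 ≈ 12.083*I
j/x(34, -125) + 8472/255312 = (I*√146)/34 + 8472/255312 = (I*√146)*(1/34) + 8472*(1/255312) = I*√146/34 + 353/10638 = 353/10638 + I*√146/34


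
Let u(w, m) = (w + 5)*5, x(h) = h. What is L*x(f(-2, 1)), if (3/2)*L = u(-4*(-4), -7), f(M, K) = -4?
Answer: -280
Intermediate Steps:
u(w, m) = 25 + 5*w (u(w, m) = (5 + w)*5 = 25 + 5*w)
L = 70 (L = 2*(25 + 5*(-4*(-4)))/3 = 2*(25 + 5*16)/3 = 2*(25 + 80)/3 = (⅔)*105 = 70)
L*x(f(-2, 1)) = 70*(-4) = -280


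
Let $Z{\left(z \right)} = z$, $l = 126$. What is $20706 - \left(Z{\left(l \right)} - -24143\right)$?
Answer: $-3563$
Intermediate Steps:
$20706 - \left(Z{\left(l \right)} - -24143\right) = 20706 - \left(126 - -24143\right) = 20706 - \left(126 + 24143\right) = 20706 - 24269 = -3563$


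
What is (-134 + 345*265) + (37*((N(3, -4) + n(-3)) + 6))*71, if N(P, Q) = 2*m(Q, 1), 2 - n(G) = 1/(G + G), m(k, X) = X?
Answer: 707993/6 ≈ 1.1800e+5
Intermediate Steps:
n(G) = 2 - 1/(2*G) (n(G) = 2 - 1/(G + G) = 2 - 1/(2*G))
N(P, Q) = 2 (N(P, Q) = 2*1 = 2)
(-134 + 345*265) + (37*((N(3, -4) + n(-3)) + 6))*71 = (-134 + 345*265) + (37*((2 + (2 - ½/(-3))) + 6))*71 = (-134 + 91425) + (37*((2 + (2 - ½*(-⅓))) + 6))*71 = 91291 + (37*((2 + (2 + ⅙)) + 6))*71 = 91291 + (37*((2 + 13/6) + 6))*71 = 91291 + (37*(25/6 + 6))*71 = 91291 + (37*(61/6))*71 = 91291 + (2257/6)*71 = 91291 + 160247/6 = 707993/6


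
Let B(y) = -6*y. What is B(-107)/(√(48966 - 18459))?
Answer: 214*√30507/10169 ≈ 3.6757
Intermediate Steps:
B(-107)/(√(48966 - 18459)) = (-6*(-107))/(√(48966 - 18459)) = 642/(√30507) = 642*(√30507/30507) = 214*√30507/10169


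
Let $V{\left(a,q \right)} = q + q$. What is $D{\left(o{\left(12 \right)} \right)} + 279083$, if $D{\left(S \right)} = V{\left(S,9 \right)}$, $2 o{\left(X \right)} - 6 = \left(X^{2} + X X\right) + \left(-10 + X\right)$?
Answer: $279101$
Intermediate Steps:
$o{\left(X \right)} = -2 + X^{2} + \frac{X}{2}$ ($o{\left(X \right)} = 3 + \frac{\left(X^{2} + X X\right) + \left(-10 + X\right)}{2} = 3 + \frac{\left(X^{2} + X^{2}\right) + \left(-10 + X\right)}{2} = 3 + \frac{2 X^{2} + \left(-10 + X\right)}{2} = 3 + \frac{-10 + X + 2 X^{2}}{2} = 3 + \left(-5 + X^{2} + \frac{X}{2}\right) = -2 + X^{2} + \frac{X}{2}$)
$V{\left(a,q \right)} = 2 q$
$D{\left(S \right)} = 18$ ($D{\left(S \right)} = 2 \cdot 9 = 18$)
$D{\left(o{\left(12 \right)} \right)} + 279083 = 18 + 279083 = 279101$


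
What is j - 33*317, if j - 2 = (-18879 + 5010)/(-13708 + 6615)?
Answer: -74171818/7093 ≈ -10457.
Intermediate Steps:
j = 28055/7093 (j = 2 + (-18879 + 5010)/(-13708 + 6615) = 2 - 13869/(-7093) = 2 - 13869*(-1/7093) = 2 + 13869/7093 = 28055/7093 ≈ 3.9553)
j - 33*317 = 28055/7093 - 33*317 = 28055/7093 - 1*10461 = 28055/7093 - 10461 = -74171818/7093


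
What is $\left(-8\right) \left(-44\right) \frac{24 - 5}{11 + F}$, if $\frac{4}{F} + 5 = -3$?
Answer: $\frac{13376}{21} \approx 636.95$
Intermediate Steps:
$F = - \frac{1}{2}$ ($F = \frac{4}{-5 - 3} = \frac{4}{-8} = 4 \left(- \frac{1}{8}\right) = - \frac{1}{2} \approx -0.5$)
$\left(-8\right) \left(-44\right) \frac{24 - 5}{11 + F} = \left(-8\right) \left(-44\right) \frac{24 - 5}{11 - \frac{1}{2}} = 352 \frac{19}{\frac{21}{2}} = 352 \cdot 19 \cdot \frac{2}{21} = 352 \cdot \frac{38}{21} = \frac{13376}{21}$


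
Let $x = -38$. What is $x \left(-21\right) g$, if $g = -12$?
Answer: $-9576$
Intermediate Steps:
$x \left(-21\right) g = \left(-38\right) \left(-21\right) \left(-12\right) = 798 \left(-12\right) = -9576$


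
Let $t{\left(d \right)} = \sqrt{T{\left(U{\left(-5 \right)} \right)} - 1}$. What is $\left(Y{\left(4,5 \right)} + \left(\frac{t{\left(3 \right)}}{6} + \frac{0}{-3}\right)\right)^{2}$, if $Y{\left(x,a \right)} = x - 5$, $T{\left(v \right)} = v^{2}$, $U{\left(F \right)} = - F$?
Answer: $\frac{\left(3 - \sqrt{6}\right)^{2}}{9} \approx 0.033674$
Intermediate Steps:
$Y{\left(x,a \right)} = -5 + x$ ($Y{\left(x,a \right)} = x - 5 = -5 + x$)
$t{\left(d \right)} = 2 \sqrt{6}$ ($t{\left(d \right)} = \sqrt{\left(\left(-1\right) \left(-5\right)\right)^{2} - 1} = \sqrt{5^{2} - 1} = \sqrt{25 - 1} = \sqrt{24} = 2 \sqrt{6}$)
$\left(Y{\left(4,5 \right)} + \left(\frac{t{\left(3 \right)}}{6} + \frac{0}{-3}\right)\right)^{2} = \left(\left(-5 + 4\right) + \left(\frac{2 \sqrt{6}}{6} + \frac{0}{-3}\right)\right)^{2} = \left(-1 + \left(2 \sqrt{6} \cdot \frac{1}{6} + 0 \left(- \frac{1}{3}\right)\right)\right)^{2} = \left(-1 + \left(\frac{\sqrt{6}}{3} + 0\right)\right)^{2} = \left(-1 + \frac{\sqrt{6}}{3}\right)^{2}$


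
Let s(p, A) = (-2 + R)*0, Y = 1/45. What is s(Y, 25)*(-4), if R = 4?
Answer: 0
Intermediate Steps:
Y = 1/45 ≈ 0.022222
s(p, A) = 0 (s(p, A) = (-2 + 4)*0 = 2*0 = 0)
s(Y, 25)*(-4) = 0*(-4) = 0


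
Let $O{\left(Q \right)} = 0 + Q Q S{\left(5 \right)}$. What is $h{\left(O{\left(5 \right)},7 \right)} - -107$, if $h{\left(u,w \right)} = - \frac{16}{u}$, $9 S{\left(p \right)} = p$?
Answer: $\frac{13231}{125} \approx 105.85$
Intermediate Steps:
$S{\left(p \right)} = \frac{p}{9}$
$O{\left(Q \right)} = \frac{5 Q^{2}}{9}$ ($O{\left(Q \right)} = 0 + Q Q \frac{1}{9} \cdot 5 = 0 + Q^{2} \cdot \frac{5}{9} = 0 + \frac{5 Q^{2}}{9} = \frac{5 Q^{2}}{9}$)
$h{\left(O{\left(5 \right)},7 \right)} - -107 = - \frac{16}{\frac{5}{9} \cdot 5^{2}} - -107 = - \frac{16}{\frac{5}{9} \cdot 25} + 107 = - \frac{16}{\frac{125}{9}} + 107 = \left(-16\right) \frac{9}{125} + 107 = - \frac{144}{125} + 107 = \frac{13231}{125}$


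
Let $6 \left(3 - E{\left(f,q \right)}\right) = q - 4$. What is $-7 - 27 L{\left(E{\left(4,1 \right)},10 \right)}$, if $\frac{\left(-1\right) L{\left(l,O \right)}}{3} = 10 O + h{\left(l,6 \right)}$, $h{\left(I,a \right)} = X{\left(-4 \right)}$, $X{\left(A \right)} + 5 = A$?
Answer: $7364$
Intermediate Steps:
$X{\left(A \right)} = -5 + A$
$h{\left(I,a \right)} = -9$ ($h{\left(I,a \right)} = -5 - 4 = -9$)
$E{\left(f,q \right)} = \frac{11}{3} - \frac{q}{6}$ ($E{\left(f,q \right)} = 3 - \frac{q - 4}{6} = 3 - \frac{-4 + q}{6} = 3 - \left(- \frac{2}{3} + \frac{q}{6}\right) = \frac{11}{3} - \frac{q}{6}$)
$L{\left(l,O \right)} = 27 - 30 O$ ($L{\left(l,O \right)} = - 3 \left(10 O - 9\right) = - 3 \left(-9 + 10 O\right) = 27 - 30 O$)
$-7 - 27 L{\left(E{\left(4,1 \right)},10 \right)} = -7 - 27 \left(27 - 300\right) = -7 - -7371 = -7 + 7371 = 7364$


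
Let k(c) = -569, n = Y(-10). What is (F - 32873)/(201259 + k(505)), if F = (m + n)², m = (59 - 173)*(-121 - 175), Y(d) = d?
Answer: 162564269/28670 ≈ 5670.2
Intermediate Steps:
n = -10
m = 33744 (m = -114*(-296) = 33744)
F = 1137982756 (F = (33744 - 10)² = 33734² = 1137982756)
(F - 32873)/(201259 + k(505)) = (1137982756 - 32873)/(201259 - 569) = 1137949883/200690 = 1137949883*(1/200690) = 162564269/28670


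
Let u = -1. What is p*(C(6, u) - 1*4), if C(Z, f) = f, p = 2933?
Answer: -14665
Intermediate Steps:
p*(C(6, u) - 1*4) = 2933*(-1 - 1*4) = 2933*(-1 - 4) = 2933*(-5) = -14665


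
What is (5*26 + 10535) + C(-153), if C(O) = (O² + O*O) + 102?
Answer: 57585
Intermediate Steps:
C(O) = 102 + 2*O² (C(O) = (O² + O²) + 102 = 2*O² + 102 = 102 + 2*O²)
(5*26 + 10535) + C(-153) = (5*26 + 10535) + (102 + 2*(-153)²) = (130 + 10535) + (102 + 2*23409) = 10665 + (102 + 46818) = 10665 + 46920 = 57585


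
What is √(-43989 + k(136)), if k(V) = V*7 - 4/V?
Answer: I*√49750806/34 ≈ 207.45*I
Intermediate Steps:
k(V) = -4/V + 7*V (k(V) = 7*V - 4/V = -4/V + 7*V)
√(-43989 + k(136)) = √(-43989 + (-4/136 + 7*136)) = √(-43989 + (-4*1/136 + 952)) = √(-43989 + (-1/34 + 952)) = √(-43989 + 32367/34) = √(-1463259/34) = I*√49750806/34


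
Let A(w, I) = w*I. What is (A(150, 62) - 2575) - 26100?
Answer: -19375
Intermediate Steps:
A(w, I) = I*w
(A(150, 62) - 2575) - 26100 = (62*150 - 2575) - 26100 = (9300 - 2575) - 26100 = 6725 - 26100 = -19375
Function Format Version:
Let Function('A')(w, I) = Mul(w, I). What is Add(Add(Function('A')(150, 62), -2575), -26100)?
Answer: -19375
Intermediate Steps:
Function('A')(w, I) = Mul(I, w)
Add(Add(Function('A')(150, 62), -2575), -26100) = Add(Add(Mul(62, 150), -2575), -26100) = Add(Add(9300, -2575), -26100) = Add(6725, -26100) = -19375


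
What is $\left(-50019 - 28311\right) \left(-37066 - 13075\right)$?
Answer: $3927544530$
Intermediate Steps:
$\left(-50019 - 28311\right) \left(-37066 - 13075\right) = \left(-78330\right) \left(-50141\right) = 3927544530$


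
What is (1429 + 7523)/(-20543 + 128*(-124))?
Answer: -8952/36415 ≈ -0.24583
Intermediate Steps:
(1429 + 7523)/(-20543 + 128*(-124)) = 8952/(-20543 - 15872) = 8952/(-36415) = 8952*(-1/36415) = -8952/36415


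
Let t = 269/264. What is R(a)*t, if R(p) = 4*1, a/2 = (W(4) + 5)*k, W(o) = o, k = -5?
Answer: 269/66 ≈ 4.0758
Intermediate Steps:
a = -90 (a = 2*((4 + 5)*(-5)) = 2*(9*(-5)) = 2*(-45) = -90)
t = 269/264 (t = 269*(1/264) = 269/264 ≈ 1.0189)
R(p) = 4
R(a)*t = 4*(269/264) = 269/66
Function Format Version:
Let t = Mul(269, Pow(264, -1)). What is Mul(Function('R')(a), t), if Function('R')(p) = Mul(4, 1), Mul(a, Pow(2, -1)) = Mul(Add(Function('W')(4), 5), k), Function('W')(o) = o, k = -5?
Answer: Rational(269, 66) ≈ 4.0758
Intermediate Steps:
a = -90 (a = Mul(2, Mul(Add(4, 5), -5)) = Mul(2, Mul(9, -5)) = Mul(2, -45) = -90)
t = Rational(269, 264) (t = Mul(269, Rational(1, 264)) = Rational(269, 264) ≈ 1.0189)
Function('R')(p) = 4
Mul(Function('R')(a), t) = Mul(4, Rational(269, 264)) = Rational(269, 66)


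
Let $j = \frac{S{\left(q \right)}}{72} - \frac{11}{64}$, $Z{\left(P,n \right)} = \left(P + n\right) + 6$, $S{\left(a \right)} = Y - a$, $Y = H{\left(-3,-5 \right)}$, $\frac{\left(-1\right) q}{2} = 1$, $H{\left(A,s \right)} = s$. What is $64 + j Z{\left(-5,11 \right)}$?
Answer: $\frac{983}{16} \approx 61.438$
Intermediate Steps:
$q = -2$ ($q = \left(-2\right) 1 = -2$)
$Y = -5$
$S{\left(a \right)} = -5 - a$
$Z{\left(P,n \right)} = 6 + P + n$
$j = - \frac{41}{192}$ ($j = \frac{-5 - -2}{72} - \frac{11}{64} = \left(-5 + 2\right) \frac{1}{72} - \frac{11}{64} = \left(-3\right) \frac{1}{72} - \frac{11}{64} = - \frac{1}{24} - \frac{11}{64} = - \frac{41}{192} \approx -0.21354$)
$64 + j Z{\left(-5,11 \right)} = 64 - \frac{41 \left(6 - 5 + 11\right)}{192} = 64 - \frac{41}{16} = \frac{983}{16}$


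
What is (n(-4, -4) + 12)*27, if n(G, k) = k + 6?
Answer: 378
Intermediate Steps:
n(G, k) = 6 + k
(n(-4, -4) + 12)*27 = ((6 - 4) + 12)*27 = (2 + 12)*27 = 14*27 = 378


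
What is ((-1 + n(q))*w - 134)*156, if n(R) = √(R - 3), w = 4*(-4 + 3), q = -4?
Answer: -20280 - 624*I*√7 ≈ -20280.0 - 1650.9*I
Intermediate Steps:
w = -4 (w = 4*(-1) = -4)
n(R) = √(-3 + R)
((-1 + n(q))*w - 134)*156 = ((-1 + √(-3 - 4))*(-4) - 134)*156 = ((-1 + √(-7))*(-4) - 134)*156 = ((-1 + I*√7)*(-4) - 134)*156 = ((4 - 4*I*√7) - 134)*156 = (-130 - 4*I*√7)*156 = -20280 - 624*I*√7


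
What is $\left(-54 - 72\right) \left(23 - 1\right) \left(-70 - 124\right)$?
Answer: $537768$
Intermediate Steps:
$\left(-54 - 72\right) \left(23 - 1\right) \left(-70 - 124\right) = \left(-126\right) 22 \left(-194\right) = \left(-2772\right) \left(-194\right) = 537768$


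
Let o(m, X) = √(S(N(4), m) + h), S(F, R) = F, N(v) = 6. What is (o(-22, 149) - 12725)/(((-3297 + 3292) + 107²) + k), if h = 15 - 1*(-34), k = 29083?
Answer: -12725/40527 + √55/40527 ≈ -0.31381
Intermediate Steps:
h = 49 (h = 15 + 34 = 49)
o(m, X) = √55 (o(m, X) = √(6 + 49) = √55)
(o(-22, 149) - 12725)/(((-3297 + 3292) + 107²) + k) = (√55 - 12725)/(((-3297 + 3292) + 107²) + 29083) = (-12725 + √55)/((-5 + 11449) + 29083) = (-12725 + √55)/(11444 + 29083) = (-12725 + √55)/40527 = (-12725 + √55)*(1/40527) = -12725/40527 + √55/40527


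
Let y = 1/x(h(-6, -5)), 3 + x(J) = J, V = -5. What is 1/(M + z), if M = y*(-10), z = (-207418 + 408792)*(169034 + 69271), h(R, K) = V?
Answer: 4/191953724285 ≈ 2.0838e-11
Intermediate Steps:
h(R, K) = -5
x(J) = -3 + J
y = -⅛ (y = 1/(-3 - 5) = 1/(-8) = -⅛ ≈ -0.12500)
z = 47988431070 (z = 201374*238305 = 47988431070)
M = 5/4 (M = -⅛*(-10) = 5/4 ≈ 1.2500)
1/(M + z) = 1/(5/4 + 47988431070) = 1/(191953724285/4) = 4/191953724285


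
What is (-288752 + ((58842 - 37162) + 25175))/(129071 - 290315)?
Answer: 241897/161244 ≈ 1.5002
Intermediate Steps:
(-288752 + ((58842 - 37162) + 25175))/(129071 - 290315) = (-288752 + (21680 + 25175))/(-161244) = (-288752 + 46855)*(-1/161244) = -241897*(-1/161244) = 241897/161244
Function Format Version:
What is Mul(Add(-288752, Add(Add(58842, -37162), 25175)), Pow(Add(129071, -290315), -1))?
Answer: Rational(241897, 161244) ≈ 1.5002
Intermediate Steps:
Mul(Add(-288752, Add(Add(58842, -37162), 25175)), Pow(Add(129071, -290315), -1)) = Mul(Add(-288752, Add(21680, 25175)), Pow(-161244, -1)) = Mul(Add(-288752, 46855), Rational(-1, 161244)) = Mul(-241897, Rational(-1, 161244)) = Rational(241897, 161244)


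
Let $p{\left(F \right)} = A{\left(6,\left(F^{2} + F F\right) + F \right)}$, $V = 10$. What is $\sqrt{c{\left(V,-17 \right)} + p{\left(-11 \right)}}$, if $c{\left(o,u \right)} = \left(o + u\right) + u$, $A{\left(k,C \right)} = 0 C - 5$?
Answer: $i \sqrt{29} \approx 5.3852 i$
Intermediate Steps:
$A{\left(k,C \right)} = -5$ ($A{\left(k,C \right)} = 0 - 5 = -5$)
$p{\left(F \right)} = -5$
$c{\left(o,u \right)} = o + 2 u$
$\sqrt{c{\left(V,-17 \right)} + p{\left(-11 \right)}} = \sqrt{\left(10 + 2 \left(-17\right)\right) - 5} = \sqrt{\left(10 - 34\right) - 5} = \sqrt{-24 - 5} = \sqrt{-29} = i \sqrt{29}$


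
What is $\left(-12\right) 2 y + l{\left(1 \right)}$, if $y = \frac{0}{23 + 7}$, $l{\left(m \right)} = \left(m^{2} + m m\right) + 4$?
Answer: $6$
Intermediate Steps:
$l{\left(m \right)} = 4 + 2 m^{2}$ ($l{\left(m \right)} = \left(m^{2} + m^{2}\right) + 4 = 2 m^{2} + 4 = 4 + 2 m^{2}$)
$y = 0$ ($y = \frac{0}{30} = 0 \cdot \frac{1}{30} = 0$)
$\left(-12\right) 2 y + l{\left(1 \right)} = \left(-12\right) 2 \cdot 0 + \left(4 + 2 \cdot 1^{2}\right) = \left(-24\right) 0 + \left(4 + 2 \cdot 1\right) = 0 + \left(4 + 2\right) = 0 + 6 = 6$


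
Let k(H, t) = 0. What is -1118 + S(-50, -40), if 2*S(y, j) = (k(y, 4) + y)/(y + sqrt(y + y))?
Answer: -58111/52 + 5*I/52 ≈ -1117.5 + 0.096154*I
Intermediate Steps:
S(y, j) = y/(2*(y + sqrt(2)*sqrt(y))) (S(y, j) = ((0 + y)/(y + sqrt(y + y)))/2 = (y/(y + sqrt(2*y)))/2 = (y/(y + sqrt(2)*sqrt(y)))/2 = y/(2*(y + sqrt(2)*sqrt(y))))
-1118 + S(-50, -40) = -1118 + (1/2)*(-50)/(-50 + sqrt(2)*sqrt(-50)) = -1118 + (1/2)*(-50)/(-50 + sqrt(2)*(5*I*sqrt(2))) = -1118 + (1/2)*(-50)/(-50 + 10*I) = -1118 + (1/2)*(-50)*((-50 - 10*I)/2600) = -1118 + (25/52 + 5*I/52) = -58111/52 + 5*I/52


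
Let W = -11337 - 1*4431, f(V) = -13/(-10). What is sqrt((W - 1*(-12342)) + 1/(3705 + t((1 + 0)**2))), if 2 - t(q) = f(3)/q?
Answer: 2*I*sqrt(1176163907126)/37057 ≈ 58.532*I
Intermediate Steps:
f(V) = 13/10 (f(V) = -13*(-1/10) = 13/10)
t(q) = 2 - 13/(10*q)
W = -15768 (W = -11337 - 4431 = -15768)
sqrt((W - 1*(-12342)) + 1/(3705 + t((1 + 0)**2))) = sqrt((-15768 - 1*(-12342)) + 1/(3705 + (2 - 13/(10*(1 + 0)**2)))) = sqrt((-15768 + 12342) + 1/(3705 + (2 - 13/(10*(1**2))))) = sqrt(-3426 + 1/(3705 + (2 - 13/10/1))) = sqrt(-3426 + 1/(3705 + (2 - 13/10*1))) = sqrt(-3426 + 1/(3705 + (2 - 13/10))) = sqrt(-3426 + 1/(3705 + 7/10)) = sqrt(-3426 + 1/(37057/10)) = sqrt(-3426 + 10/37057) = sqrt(-126957272/37057) = 2*I*sqrt(1176163907126)/37057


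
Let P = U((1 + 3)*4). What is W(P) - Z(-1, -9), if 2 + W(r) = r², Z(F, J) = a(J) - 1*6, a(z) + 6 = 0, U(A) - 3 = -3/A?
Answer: 4585/256 ≈ 17.910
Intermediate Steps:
U(A) = 3 - 3/A
a(z) = -6 (a(z) = -6 + 0 = -6)
Z(F, J) = -12 (Z(F, J) = -6 - 1*6 = -6 - 6 = -12)
P = 45/16 (P = 3 - 3*1/(4*(1 + 3)) = 3 - 3/(4*4) = 3 - 3/16 = 45/16 ≈ 2.8125)
W(r) = -2 + r²
W(P) - Z(-1, -9) = (-2 + (45/16)²) - 1*(-12) = (-2 + 2025/256) + 12 = 1513/256 + 12 = 4585/256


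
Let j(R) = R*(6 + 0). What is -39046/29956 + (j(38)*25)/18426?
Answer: -45726033/45997438 ≈ -0.99410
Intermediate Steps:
j(R) = 6*R (j(R) = R*6 = 6*R)
-39046/29956 + (j(38)*25)/18426 = -39046/29956 + ((6*38)*25)/18426 = -39046*1/29956 + (228*25)*(1/18426) = -19523/14978 + 5700*(1/18426) = -19523/14978 + 950/3071 = -45726033/45997438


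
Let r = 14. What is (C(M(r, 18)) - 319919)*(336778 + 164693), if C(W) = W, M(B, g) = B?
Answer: -160423080255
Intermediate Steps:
(C(M(r, 18)) - 319919)*(336778 + 164693) = (14 - 319919)*(336778 + 164693) = -319905*501471 = -160423080255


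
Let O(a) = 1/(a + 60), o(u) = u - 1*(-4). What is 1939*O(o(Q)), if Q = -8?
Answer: 277/8 ≈ 34.625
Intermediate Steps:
o(u) = 4 + u (o(u) = u + 4 = 4 + u)
O(a) = 1/(60 + a)
1939*O(o(Q)) = 1939/(60 + (4 - 8)) = 1939/(60 - 4) = 1939/56 = 1939*(1/56) = 277/8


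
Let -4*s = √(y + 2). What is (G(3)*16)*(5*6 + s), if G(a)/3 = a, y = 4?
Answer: 4320 - 36*√6 ≈ 4231.8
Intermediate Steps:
G(a) = 3*a
s = -√6/4 (s = -√(4 + 2)/4 = -√6/4 ≈ -0.61237)
(G(3)*16)*(5*6 + s) = ((3*3)*16)*(5*6 - √6/4) = (9*16)*(30 - √6/4) = 144*(30 - √6/4) = 4320 - 36*√6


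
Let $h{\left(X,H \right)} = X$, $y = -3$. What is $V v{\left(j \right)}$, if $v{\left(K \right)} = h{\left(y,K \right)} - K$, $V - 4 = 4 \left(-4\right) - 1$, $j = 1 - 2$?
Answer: $26$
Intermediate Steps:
$j = -1$ ($j = 1 - 2 = -1$)
$V = -13$ ($V = 4 + \left(4 \left(-4\right) - 1\right) = 4 - 17 = -13$)
$v{\left(K \right)} = -3 - K$
$V v{\left(j \right)} = - 13 \left(-3 - -1\right) = - 13 \left(-3 + 1\right) = \left(-13\right) \left(-2\right) = 26$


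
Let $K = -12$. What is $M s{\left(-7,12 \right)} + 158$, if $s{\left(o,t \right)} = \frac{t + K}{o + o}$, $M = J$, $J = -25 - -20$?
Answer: $158$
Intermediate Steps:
$J = -5$ ($J = -25 + 20 = -5$)
$M = -5$
$s{\left(o,t \right)} = \frac{-12 + t}{2 o}$ ($s{\left(o,t \right)} = \frac{t - 12}{o + o} = \frac{-12 + t}{2 o}$)
$M s{\left(-7,12 \right)} + 158 = - 5 \frac{-12 + 12}{2 \left(-7\right)} + 158 = - 5 \cdot \frac{1}{2} \left(- \frac{1}{7}\right) 0 + 158 = \left(-5\right) 0 + 158 = 0 + 158 = 158$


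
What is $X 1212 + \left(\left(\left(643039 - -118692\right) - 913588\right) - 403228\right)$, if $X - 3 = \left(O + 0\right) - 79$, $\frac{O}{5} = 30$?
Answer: $-465397$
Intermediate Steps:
$O = 150$ ($O = 5 \cdot 30 = 150$)
$X = 74$ ($X = 3 + \left(\left(150 + 0\right) - 79\right) = 3 + \left(150 - 79\right) = 3 + 71 = 74$)
$X 1212 + \left(\left(\left(643039 - -118692\right) - 913588\right) - 403228\right) = 74 \cdot 1212 + \left(\left(\left(643039 - -118692\right) - 913588\right) - 403228\right) = 89688 + \left(\left(\left(643039 + 118692\right) - 913588\right) - 403228\right) = 89688 + \left(\left(761731 - 913588\right) - 403228\right) = 89688 - 555085 = -465397$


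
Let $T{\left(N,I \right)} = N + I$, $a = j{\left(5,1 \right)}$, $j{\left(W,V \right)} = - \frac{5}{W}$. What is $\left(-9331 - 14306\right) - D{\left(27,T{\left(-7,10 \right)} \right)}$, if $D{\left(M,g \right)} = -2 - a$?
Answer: $-23636$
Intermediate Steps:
$a = -1$ ($a = - \frac{5}{5} = \left(-5\right) \frac{1}{5} = -1$)
$T{\left(N,I \right)} = I + N$
$D{\left(M,g \right)} = -1$ ($D{\left(M,g \right)} = -2 - -1 = -2 + 1 = -1$)
$\left(-9331 - 14306\right) - D{\left(27,T{\left(-7,10 \right)} \right)} = \left(-9331 - 14306\right) - -1 = \left(-9331 - 14306\right) + 1 = -23637 + 1 = -23636$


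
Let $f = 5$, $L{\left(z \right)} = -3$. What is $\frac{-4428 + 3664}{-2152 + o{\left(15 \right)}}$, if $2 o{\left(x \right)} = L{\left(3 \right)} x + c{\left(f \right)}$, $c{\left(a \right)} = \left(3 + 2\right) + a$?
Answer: $\frac{1528}{4339} \approx 0.35215$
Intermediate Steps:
$c{\left(a \right)} = 5 + a$
$o{\left(x \right)} = 5 - \frac{3 x}{2}$ ($o{\left(x \right)} = \frac{- 3 x + \left(5 + 5\right)}{2} = \frac{- 3 x + 10}{2} = \frac{10 - 3 x}{2} = 5 - \frac{3 x}{2}$)
$\frac{-4428 + 3664}{-2152 + o{\left(15 \right)}} = \frac{-4428 + 3664}{-2152 + \left(5 - \frac{45}{2}\right)} = - \frac{764}{-2152 + \left(5 - \frac{45}{2}\right)} = - \frac{764}{-2152 - \frac{35}{2}} = - \frac{764}{- \frac{4339}{2}} = \left(-764\right) \left(- \frac{2}{4339}\right) = \frac{1528}{4339}$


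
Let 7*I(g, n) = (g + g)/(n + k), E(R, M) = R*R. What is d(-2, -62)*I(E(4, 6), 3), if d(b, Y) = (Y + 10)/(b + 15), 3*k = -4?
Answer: -384/35 ≈ -10.971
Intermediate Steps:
k = -4/3 (k = (1/3)*(-4) = -4/3 ≈ -1.3333)
E(R, M) = R**2
I(g, n) = 2*g/(7*(-4/3 + n)) (I(g, n) = ((g + g)/(n - 4/3))/7 = ((2*g)/(-4/3 + n))/7 = (2*g/(-4/3 + n))/7 = 2*g/(7*(-4/3 + n)))
d(b, Y) = (10 + Y)/(15 + b)
d(-2, -62)*I(E(4, 6), 3) = ((10 - 62)/(15 - 2))*((6/7)*4**2/(-4 + 3*3)) = (-52/13)*((6/7)*16/(-4 + 9)) = ((1/13)*(-52))*((6/7)*16/5) = -24*16/(7*5) = -4*96/35 = -384/35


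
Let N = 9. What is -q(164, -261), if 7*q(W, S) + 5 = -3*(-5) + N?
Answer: -19/7 ≈ -2.7143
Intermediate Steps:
q(W, S) = 19/7 (q(W, S) = -5/7 + (-3*(-5) + 9)/7 = -5/7 + (15 + 9)/7 = -5/7 + (1/7)*24 = -5/7 + 24/7 = 19/7)
-q(164, -261) = -1*19/7 = -19/7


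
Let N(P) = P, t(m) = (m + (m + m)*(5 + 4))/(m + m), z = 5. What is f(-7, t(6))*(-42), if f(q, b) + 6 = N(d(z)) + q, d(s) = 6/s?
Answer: 2478/5 ≈ 495.60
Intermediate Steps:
t(m) = 19/2 (t(m) = (m + (2*m)*9)/((2*m)) = (m + 18*m)*(1/(2*m)) = (19*m)*(1/(2*m)) = 19/2)
f(q, b) = -24/5 + q (f(q, b) = -6 + (6/5 + q) = -24/5 + q)
f(-7, t(6))*(-42) = (-24/5 - 7)*(-42) = -59/5*(-42) = 2478/5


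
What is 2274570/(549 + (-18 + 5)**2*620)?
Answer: 2274570/105329 ≈ 21.595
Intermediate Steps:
2274570/(549 + (-18 + 5)**2*620) = 2274570/(549 + (-13)**2*620) = 2274570/(549 + 169*620) = 2274570/(549 + 104780) = 2274570/105329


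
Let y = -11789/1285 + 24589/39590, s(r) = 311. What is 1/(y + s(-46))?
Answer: 10174630/3077284001 ≈ 0.0033064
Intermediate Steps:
y = -87025929/10174630 (y = -11789*1/1285 + 24589*(1/39590) = -11789/1285 + 24589/39590 = -87025929/10174630 ≈ -8.5532)
1/(y + s(-46)) = 1/(-87025929/10174630 + 311) = 1/(3077284001/10174630) = 10174630/3077284001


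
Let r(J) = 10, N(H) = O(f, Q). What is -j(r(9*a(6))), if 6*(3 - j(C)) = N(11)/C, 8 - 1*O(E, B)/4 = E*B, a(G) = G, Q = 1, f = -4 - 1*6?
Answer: -9/5 ≈ -1.8000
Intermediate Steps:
f = -10 (f = -4 - 6 = -10)
O(E, B) = 32 - 4*B*E (O(E, B) = 32 - 4*E*B = 32 - 4*B*E)
N(H) = 72 (N(H) = 32 - 4*1*(-10) = 32 + 40 = 72)
j(C) = 3 - 12/C
-j(r(9*a(6))) = -(3 - 12/10) = -(3 - 12*1/10) = -(3 - 6/5) = -1*9/5 = -9/5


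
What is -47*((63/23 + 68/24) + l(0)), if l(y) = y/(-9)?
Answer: -36143/138 ≈ -261.91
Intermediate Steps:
l(y) = -y/9 (l(y) = y*(-⅑) = -y/9)
-47*((63/23 + 68/24) + l(0)) = -47*((63/23 + 68/24) - ⅑*0) = -47*((63*(1/23) + 68*(1/24)) + 0) = -47*((63/23 + 17/6) + 0) = -47*(769/138 + 0) = -47*769/138 = -36143/138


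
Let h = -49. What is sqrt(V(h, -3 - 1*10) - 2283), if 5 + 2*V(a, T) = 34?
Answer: I*sqrt(9074)/2 ≈ 47.629*I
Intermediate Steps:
V(a, T) = 29/2 (V(a, T) = -5/2 + (1/2)*34 = -5/2 + 17 = 29/2)
sqrt(V(h, -3 - 1*10) - 2283) = sqrt(29/2 - 2283) = sqrt(-4537/2) = I*sqrt(9074)/2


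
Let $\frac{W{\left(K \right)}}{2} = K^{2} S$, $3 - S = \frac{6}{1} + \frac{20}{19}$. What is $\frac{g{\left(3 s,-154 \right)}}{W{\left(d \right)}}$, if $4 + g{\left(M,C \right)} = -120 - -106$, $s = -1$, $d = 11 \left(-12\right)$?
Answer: $\frac{19}{149072} \approx 0.00012746$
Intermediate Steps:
$d = -132$
$S = - \frac{77}{19}$ ($S = 3 - \left(\frac{6}{1} + \frac{20}{19}\right) = 3 - \left(6 \cdot 1 + 20 \cdot \frac{1}{19}\right) = 3 - \left(6 + \frac{20}{19}\right) = 3 - \frac{134}{19} = - \frac{77}{19} \approx -4.0526$)
$g{\left(M,C \right)} = -18$ ($g{\left(M,C \right)} = -4 - 14 = -18$)
$W{\left(K \right)} = - \frac{154 K^{2}}{19}$ ($W{\left(K \right)} = 2 K^{2} \left(- \frac{77}{19}\right) = 2 \left(- \frac{77 K^{2}}{19}\right) = - \frac{154 K^{2}}{19}$)
$\frac{g{\left(3 s,-154 \right)}}{W{\left(d \right)}} = - \frac{18}{\left(- \frac{154}{19}\right) \left(-132\right)^{2}} = - \frac{18}{\left(- \frac{154}{19}\right) 17424} = - \frac{18}{- \frac{2683296}{19}} = \left(-18\right) \left(- \frac{19}{2683296}\right) = \frac{19}{149072}$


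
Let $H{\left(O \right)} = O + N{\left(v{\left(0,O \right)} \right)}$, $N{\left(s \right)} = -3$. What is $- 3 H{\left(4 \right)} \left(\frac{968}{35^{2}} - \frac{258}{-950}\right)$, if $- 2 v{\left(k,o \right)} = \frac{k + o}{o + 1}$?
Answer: $- \frac{74139}{23275} \approx -3.1853$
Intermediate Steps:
$v{\left(k,o \right)} = - \frac{k + o}{2 \left(1 + o\right)}$ ($v{\left(k,o \right)} = - \frac{\left(k + o\right) \frac{1}{o + 1}}{2} = - \frac{\left(k + o\right) \frac{1}{1 + o}}{2} = - \frac{\frac{1}{1 + o} \left(k + o\right)}{2} = - \frac{k + o}{2 \left(1 + o\right)}$)
$H{\left(O \right)} = -3 + O$ ($H{\left(O \right)} = O - 3 = -3 + O$)
$- 3 H{\left(4 \right)} \left(\frac{968}{35^{2}} - \frac{258}{-950}\right) = - 3 \left(-3 + 4\right) \left(\frac{968}{35^{2}} - \frac{258}{-950}\right) = \left(-3\right) 1 \left(\frac{968}{1225} - - \frac{129}{475}\right) = - 3 \left(968 \cdot \frac{1}{1225} + \frac{129}{475}\right) = - 3 \left(\frac{968}{1225} + \frac{129}{475}\right) = \left(-3\right) \frac{24713}{23275} = - \frac{74139}{23275}$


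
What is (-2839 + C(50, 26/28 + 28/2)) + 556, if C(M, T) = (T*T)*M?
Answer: 868291/98 ≈ 8860.1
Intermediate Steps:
C(M, T) = M*T**2 (C(M, T) = T**2*M = M*T**2)
(-2839 + C(50, 26/28 + 28/2)) + 556 = (-2839 + 50*(26/28 + 28/2)**2) + 556 = (-2839 + 50*(26*(1/28) + 28*(1/2))**2) + 556 = (-2839 + 50*(13/14 + 14)**2) + 556 = (-2839 + 50*(209/14)**2) + 556 = (-2839 + 50*(43681/196)) + 556 = (-2839 + 1092025/98) + 556 = 813803/98 + 556 = 868291/98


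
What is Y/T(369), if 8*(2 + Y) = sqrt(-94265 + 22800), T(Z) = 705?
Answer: -2/705 + I*sqrt(71465)/5640 ≈ -0.0028369 + 0.047399*I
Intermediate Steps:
Y = -2 + I*sqrt(71465)/8 (Y = -2 + sqrt(-94265 + 22800)/8 = -2 + sqrt(-71465)/8 = -2 + (I*sqrt(71465))/8 = -2 + I*sqrt(71465)/8 ≈ -2.0 + 33.416*I)
Y/T(369) = (-2 + I*sqrt(71465)/8)/705 = (-2 + I*sqrt(71465)/8)*(1/705) = -2/705 + I*sqrt(71465)/5640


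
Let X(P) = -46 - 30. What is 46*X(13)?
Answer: -3496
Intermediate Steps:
X(P) = -76
46*X(13) = 46*(-76) = -3496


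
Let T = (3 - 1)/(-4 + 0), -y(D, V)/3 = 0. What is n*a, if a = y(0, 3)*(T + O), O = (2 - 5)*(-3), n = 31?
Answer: 0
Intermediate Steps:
y(D, V) = 0 (y(D, V) = -3*0 = 0)
O = 9 (O = -3*(-3) = 9)
T = -½ (T = 2/(-4) = 2*(-¼) = -½ ≈ -0.50000)
a = 0 (a = 0*(-½ + 9) = 0*(17/2) = 0)
n*a = 31*0 = 0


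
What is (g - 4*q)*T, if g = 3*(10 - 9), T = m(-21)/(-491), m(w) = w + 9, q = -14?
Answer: 708/491 ≈ 1.4420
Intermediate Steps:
m(w) = 9 + w
T = 12/491 (T = (9 - 21)/(-491) = -12*(-1/491) = 12/491 ≈ 0.024440)
g = 3 (g = 3*1 = 3)
(g - 4*q)*T = (3 - 4*(-14))*(12/491) = (3 + 56)*(12/491) = 59*(12/491) = 708/491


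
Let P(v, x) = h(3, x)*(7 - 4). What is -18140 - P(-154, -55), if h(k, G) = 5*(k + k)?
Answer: -18230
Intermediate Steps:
h(k, G) = 10*k (h(k, G) = 5*(2*k) = 10*k)
P(v, x) = 90 (P(v, x) = (10*3)*(7 - 4) = 30*3 = 90)
-18140 - P(-154, -55) = -18140 - 1*90 = -18140 - 90 = -18230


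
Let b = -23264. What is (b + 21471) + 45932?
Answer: 44139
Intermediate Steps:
(b + 21471) + 45932 = (-23264 + 21471) + 45932 = -1793 + 45932 = 44139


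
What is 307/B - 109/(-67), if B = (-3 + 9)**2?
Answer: 24493/2412 ≈ 10.155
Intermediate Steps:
B = 36 (B = 6**2 = 36)
307/B - 109/(-67) = 307/36 - 109/(-67) = 307*(1/36) - 109*(-1/67) = 307/36 + 109/67 = 24493/2412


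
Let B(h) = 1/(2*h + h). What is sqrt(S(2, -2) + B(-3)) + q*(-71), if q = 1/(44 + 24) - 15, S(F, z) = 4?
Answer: 72349/68 + sqrt(35)/3 ≈ 1065.9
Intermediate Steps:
B(h) = 1/(3*h)
q = -1019/68 (q = 1/68 - 15 = -1019/68 ≈ -14.985)
sqrt(S(2, -2) + B(-3)) + q*(-71) = sqrt(4 + (1/3)/(-3)) - 1019/68*(-71) = sqrt(4 + (1/3)*(-1/3)) + 72349/68 = sqrt(4 - 1/9) + 72349/68 = sqrt(35/9) + 72349/68 = sqrt(35)/3 + 72349/68 = 72349/68 + sqrt(35)/3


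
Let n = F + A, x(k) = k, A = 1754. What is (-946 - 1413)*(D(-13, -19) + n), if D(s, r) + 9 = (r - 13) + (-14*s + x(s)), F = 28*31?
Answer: -6487250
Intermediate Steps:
F = 868
n = 2622 (n = 868 + 1754 = 2622)
D(s, r) = -22 + r - 13*s (D(s, r) = -9 + ((r - 13) + (-14*s + s)) = -9 + ((-13 + r) - 13*s) = -9 + (-13 + r - 13*s) = -22 + r - 13*s)
(-946 - 1413)*(D(-13, -19) + n) = (-946 - 1413)*((-22 - 19 - 13*(-13)) + 2622) = -2359*((-22 - 19 + 169) + 2622) = -2359*(128 + 2622) = -2359*2750 = -6487250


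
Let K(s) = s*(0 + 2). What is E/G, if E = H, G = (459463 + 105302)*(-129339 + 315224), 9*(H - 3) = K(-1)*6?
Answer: 1/62988805215 ≈ 1.5876e-11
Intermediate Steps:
K(s) = 2*s (K(s) = s*2 = 2*s)
H = 5/3 (H = 3 + ((2*(-1))*6)/9 = 3 + (-2*6)/9 = 3 + (⅑)*(-12) = 3 - 4/3 = 5/3 ≈ 1.6667)
G = 104981342025 (G = 564765*185885 = 104981342025)
E = 5/3 ≈ 1.6667
E/G = (5/3)/104981342025 = (5/3)*(1/104981342025) = 1/62988805215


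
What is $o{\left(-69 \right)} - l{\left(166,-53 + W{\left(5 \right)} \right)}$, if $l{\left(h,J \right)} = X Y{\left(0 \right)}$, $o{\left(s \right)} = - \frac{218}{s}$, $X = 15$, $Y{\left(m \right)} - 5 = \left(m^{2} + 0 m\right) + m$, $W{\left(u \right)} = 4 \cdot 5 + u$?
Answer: $- \frac{4957}{69} \approx -71.841$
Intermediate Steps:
$W{\left(u \right)} = 20 + u$
$Y{\left(m \right)} = 5 + m + m^{2}$ ($Y{\left(m \right)} = 5 + \left(\left(m^{2} + 0 m\right) + m\right) = 5 + \left(\left(m^{2} + 0\right) + m\right) = 5 + \left(m^{2} + m\right) = 5 + \left(m + m^{2}\right) = 5 + m + m^{2}$)
$l{\left(h,J \right)} = 75$ ($l{\left(h,J \right)} = 15 \left(5 + 0 + 0^{2}\right) = 15 \left(5 + 0 + 0\right) = 15 \cdot 5 = 75$)
$o{\left(-69 \right)} - l{\left(166,-53 + W{\left(5 \right)} \right)} = - \frac{218}{-69} - 75 = \left(-218\right) \left(- \frac{1}{69}\right) - 75 = \frac{218}{69} - 75 = - \frac{4957}{69}$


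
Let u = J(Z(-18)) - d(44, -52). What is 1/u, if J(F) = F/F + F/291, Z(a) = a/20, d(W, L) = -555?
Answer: 970/539317 ≈ 0.0017986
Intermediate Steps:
Z(a) = a/20 (Z(a) = a*(1/20) = a/20)
J(F) = 1 + F/291 (J(F) = 1 + F*(1/291) = 1 + F/291)
u = 539317/970 (u = (1 + ((1/20)*(-18))/291) - 1*(-555) = (1 + (1/291)*(-9/10)) + 555 = (1 - 3/970) + 555 = 967/970 + 555 = 539317/970 ≈ 556.00)
1/u = 1/(539317/970) = 970/539317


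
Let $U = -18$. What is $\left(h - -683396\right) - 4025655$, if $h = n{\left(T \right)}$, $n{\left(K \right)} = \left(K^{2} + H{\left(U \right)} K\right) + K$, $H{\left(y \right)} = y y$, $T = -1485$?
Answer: $-1619659$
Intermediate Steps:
$H{\left(y \right)} = y^{2}$
$n{\left(K \right)} = K^{2} + 325 K$ ($n{\left(K \right)} = \left(K^{2} + \left(-18\right)^{2} K\right) + K = \left(K^{2} + 324 K\right) + K = K^{2} + 325 K$)
$h = 1722600$ ($h = - 1485 \left(325 - 1485\right) = \left(-1485\right) \left(-1160\right) = 1722600$)
$\left(h - -683396\right) - 4025655 = \left(1722600 - -683396\right) - 4025655 = \left(1722600 + 683396\right) - 4025655 = 2405996 - 4025655 = -1619659$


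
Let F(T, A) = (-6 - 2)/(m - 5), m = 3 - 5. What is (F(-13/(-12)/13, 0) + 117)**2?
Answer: 683929/49 ≈ 13958.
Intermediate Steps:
m = -2
F(T, A) = 8/7 (F(T, A) = (-6 - 2)/(-2 - 5) = -8/(-7) = -8*(-1/7) = 8/7)
(F(-13/(-12)/13, 0) + 117)**2 = (8/7 + 117)**2 = (827/7)**2 = 683929/49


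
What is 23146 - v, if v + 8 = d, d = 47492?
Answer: -24338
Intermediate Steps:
v = 47484 (v = -8 + 47492 = 47484)
23146 - v = 23146 - 1*47484 = 23146 - 47484 = -24338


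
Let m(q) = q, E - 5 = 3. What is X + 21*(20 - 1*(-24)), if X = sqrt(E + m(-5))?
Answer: 924 + sqrt(3) ≈ 925.73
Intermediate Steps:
E = 8 (E = 5 + 3 = 8)
X = sqrt(3) (X = sqrt(8 - 5) = sqrt(3) ≈ 1.7320)
X + 21*(20 - 1*(-24)) = sqrt(3) + 21*(20 - 1*(-24)) = sqrt(3) + 21*(20 + 24) = sqrt(3) + 21*44 = sqrt(3) + 924 = 924 + sqrt(3)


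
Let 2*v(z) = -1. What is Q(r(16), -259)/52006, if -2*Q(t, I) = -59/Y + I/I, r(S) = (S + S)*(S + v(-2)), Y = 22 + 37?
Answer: 0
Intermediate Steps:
v(z) = -1/2 (v(z) = (1/2)*(-1) = -1/2)
Y = 59
r(S) = 2*S*(-1/2 + S) (r(S) = (S + S)*(S - 1/2) = (2*S)*(-1/2 + S) = 2*S*(-1/2 + S))
Q(t, I) = 0 (Q(t, I) = -(-59/59 + I/I)/2 = -(-59*1/59 + 1)/2 = -(-1 + 1)/2 = -1/2*0 = 0)
Q(r(16), -259)/52006 = 0/52006 = 0*(1/52006) = 0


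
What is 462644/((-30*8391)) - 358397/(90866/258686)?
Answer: -5834626469870341/5718424545 ≈ -1.0203e+6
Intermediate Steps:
462644/((-30*8391)) - 358397/(90866/258686) = 462644/(-251730) - 358397/(90866*(1/258686)) = 462644*(-1/251730) - 358397/45433/129343 = -231322/125865 - 358397*129343/45433 = -231322/125865 - 46356143171/45433 = -5834626469870341/5718424545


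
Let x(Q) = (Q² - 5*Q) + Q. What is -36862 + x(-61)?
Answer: -32897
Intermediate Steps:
x(Q) = Q² - 4*Q
-36862 + x(-61) = -36862 - 61*(-4 - 61) = -36862 - 61*(-65) = -36862 + 3965 = -32897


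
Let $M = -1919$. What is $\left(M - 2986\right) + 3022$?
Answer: $-1883$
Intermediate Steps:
$\left(M - 2986\right) + 3022 = \left(-1919 - 2986\right) + 3022 = -4905 + 3022 = -1883$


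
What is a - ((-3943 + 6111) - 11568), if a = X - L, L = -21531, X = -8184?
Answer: 22747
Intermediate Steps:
a = 13347 (a = -8184 - 1*(-21531) = -8184 + 21531 = 13347)
a - ((-3943 + 6111) - 11568) = 13347 - ((-3943 + 6111) - 11568) = 13347 - (2168 - 11568) = 13347 - 1*(-9400) = 13347 + 9400 = 22747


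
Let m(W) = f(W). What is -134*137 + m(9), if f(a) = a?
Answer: -18349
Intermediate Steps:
m(W) = W
-134*137 + m(9) = -134*137 + 9 = -18358 + 9 = -18349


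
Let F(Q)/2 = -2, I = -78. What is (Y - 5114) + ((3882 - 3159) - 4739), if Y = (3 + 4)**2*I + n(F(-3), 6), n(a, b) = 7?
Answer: -12945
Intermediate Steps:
F(Q) = -4 (F(Q) = 2*(-2) = -4)
Y = -3815 (Y = (3 + 4)**2*(-78) + 7 = 7**2*(-78) + 7 = 49*(-78) + 7 = -3822 + 7 = -3815)
(Y - 5114) + ((3882 - 3159) - 4739) = (-3815 - 5114) + ((3882 - 3159) - 4739) = -8929 + (723 - 4739) = -8929 - 4016 = -12945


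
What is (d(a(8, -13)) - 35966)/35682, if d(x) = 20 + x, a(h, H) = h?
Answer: -17969/17841 ≈ -1.0072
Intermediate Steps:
(d(a(8, -13)) - 35966)/35682 = ((20 + 8) - 35966)/35682 = (28 - 35966)*(1/35682) = -35938*1/35682 = -17969/17841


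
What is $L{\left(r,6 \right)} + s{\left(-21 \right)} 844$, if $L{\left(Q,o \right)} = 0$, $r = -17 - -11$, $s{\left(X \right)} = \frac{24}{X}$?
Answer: $- \frac{6752}{7} \approx -964.57$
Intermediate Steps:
$r = -6$ ($r = -17 + 11 = -6$)
$L{\left(r,6 \right)} + s{\left(-21 \right)} 844 = 0 + \frac{24}{-21} \cdot 844 = 0 + 24 \left(- \frac{1}{21}\right) 844 = 0 - \frac{6752}{7} = - \frac{6752}{7}$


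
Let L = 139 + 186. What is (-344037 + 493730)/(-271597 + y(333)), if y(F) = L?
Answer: -149693/271272 ≈ -0.55182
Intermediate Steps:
L = 325
y(F) = 325
(-344037 + 493730)/(-271597 + y(333)) = (-344037 + 493730)/(-271597 + 325) = 149693/(-271272) = 149693*(-1/271272) = -149693/271272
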